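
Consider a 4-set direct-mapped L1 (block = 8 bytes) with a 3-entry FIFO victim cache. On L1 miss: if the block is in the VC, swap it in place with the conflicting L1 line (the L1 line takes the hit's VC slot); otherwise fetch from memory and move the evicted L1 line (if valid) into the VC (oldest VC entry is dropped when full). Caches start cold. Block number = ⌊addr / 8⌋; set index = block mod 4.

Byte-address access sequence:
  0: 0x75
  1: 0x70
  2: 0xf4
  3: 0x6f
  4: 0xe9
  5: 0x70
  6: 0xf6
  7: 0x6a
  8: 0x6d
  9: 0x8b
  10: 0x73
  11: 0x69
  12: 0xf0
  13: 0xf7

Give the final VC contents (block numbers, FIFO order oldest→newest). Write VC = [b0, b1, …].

0: 0x75 (blk 14, set 2) → MISS  vc=[]
1: 0x70 (blk 14, set 2) → L1-HIT  vc=[]
2: 0xf4 (blk 30, set 2) → MISS  vc=[14]
3: 0x6f (blk 13, set 1) → MISS  vc=[14]
4: 0xe9 (blk 29, set 1) → MISS  vc=[14, 13]
5: 0x70 (blk 14, set 2) → VC-HIT  vc=[30, 13]
6: 0xf6 (blk 30, set 2) → VC-HIT  vc=[14, 13]
7: 0x6a (blk 13, set 1) → VC-HIT  vc=[14, 29]
8: 0x6d (blk 13, set 1) → L1-HIT  vc=[14, 29]
9: 0x8b (blk 17, set 1) → MISS  vc=[14, 29, 13]
10: 0x73 (blk 14, set 2) → VC-HIT  vc=[30, 29, 13]
11: 0x69 (blk 13, set 1) → VC-HIT  vc=[30, 29, 17]
12: 0xf0 (blk 30, set 2) → VC-HIT  vc=[14, 29, 17]
13: 0xf7 (blk 30, set 2) → L1-HIT  vc=[14, 29, 17]

VC = [14, 29, 17]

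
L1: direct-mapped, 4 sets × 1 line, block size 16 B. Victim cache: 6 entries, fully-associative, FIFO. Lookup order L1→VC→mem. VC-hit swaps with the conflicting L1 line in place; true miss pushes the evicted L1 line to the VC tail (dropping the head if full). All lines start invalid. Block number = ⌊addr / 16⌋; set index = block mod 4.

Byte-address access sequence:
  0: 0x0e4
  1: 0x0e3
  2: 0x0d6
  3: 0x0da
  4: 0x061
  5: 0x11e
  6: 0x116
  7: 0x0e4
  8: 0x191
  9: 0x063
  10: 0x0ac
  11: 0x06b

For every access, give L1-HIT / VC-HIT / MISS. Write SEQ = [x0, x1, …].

  [0] addr=0xe4 blk=14 s=2: MISS | VC []
  [1] addr=0xe3 blk=14 s=2: L1-HIT | VC []
  [2] addr=0xd6 blk=13 s=1: MISS | VC []
  [3] addr=0xda blk=13 s=1: L1-HIT | VC []
  [4] addr=0x61 blk=6 s=2: MISS | VC [14]
  [5] addr=0x11e blk=17 s=1: MISS | VC [14, 13]
  [6] addr=0x116 blk=17 s=1: L1-HIT | VC [14, 13]
  [7] addr=0xe4 blk=14 s=2: VC-HIT | VC [6, 13]
  [8] addr=0x191 blk=25 s=1: MISS | VC [6, 13, 17]
  [9] addr=0x63 blk=6 s=2: VC-HIT | VC [14, 13, 17]
  [10] addr=0xac blk=10 s=2: MISS | VC [14, 13, 17, 6]
  [11] addr=0x6b blk=6 s=2: VC-HIT | VC [14, 13, 17, 10]

SEQ = [MISS, L1-HIT, MISS, L1-HIT, MISS, MISS, L1-HIT, VC-HIT, MISS, VC-HIT, MISS, VC-HIT]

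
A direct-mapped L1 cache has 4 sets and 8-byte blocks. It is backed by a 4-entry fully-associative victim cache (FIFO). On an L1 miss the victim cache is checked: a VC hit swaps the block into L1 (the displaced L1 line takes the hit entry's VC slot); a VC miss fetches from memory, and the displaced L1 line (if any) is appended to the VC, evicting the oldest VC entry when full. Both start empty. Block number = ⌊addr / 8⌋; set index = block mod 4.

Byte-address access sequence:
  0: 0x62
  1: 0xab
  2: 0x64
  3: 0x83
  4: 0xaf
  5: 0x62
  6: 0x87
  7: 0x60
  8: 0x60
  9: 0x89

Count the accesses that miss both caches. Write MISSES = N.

MISSES = 4

0: 0x62 (blk 12, set 0) → MISS  vc=[]
1: 0xab (blk 21, set 1) → MISS  vc=[]
2: 0x64 (blk 12, set 0) → L1-HIT  vc=[]
3: 0x83 (blk 16, set 0) → MISS  vc=[12]
4: 0xaf (blk 21, set 1) → L1-HIT  vc=[12]
5: 0x62 (blk 12, set 0) → VC-HIT  vc=[16]
6: 0x87 (blk 16, set 0) → VC-HIT  vc=[12]
7: 0x60 (blk 12, set 0) → VC-HIT  vc=[16]
8: 0x60 (blk 12, set 0) → L1-HIT  vc=[16]
9: 0x89 (blk 17, set 1) → MISS  vc=[16, 21]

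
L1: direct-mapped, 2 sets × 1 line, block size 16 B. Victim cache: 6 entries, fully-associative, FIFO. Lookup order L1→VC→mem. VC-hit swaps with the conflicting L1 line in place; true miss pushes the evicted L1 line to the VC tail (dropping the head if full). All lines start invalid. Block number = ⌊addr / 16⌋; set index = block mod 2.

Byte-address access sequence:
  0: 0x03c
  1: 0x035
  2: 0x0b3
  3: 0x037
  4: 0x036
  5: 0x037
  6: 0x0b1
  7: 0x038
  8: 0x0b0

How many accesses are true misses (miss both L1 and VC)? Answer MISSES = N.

MISSES = 2

  [0] addr=0x3c blk=3 s=1: MISS | VC []
  [1] addr=0x35 blk=3 s=1: L1-HIT | VC []
  [2] addr=0xb3 blk=11 s=1: MISS | VC [3]
  [3] addr=0x37 blk=3 s=1: VC-HIT | VC [11]
  [4] addr=0x36 blk=3 s=1: L1-HIT | VC [11]
  [5] addr=0x37 blk=3 s=1: L1-HIT | VC [11]
  [6] addr=0xb1 blk=11 s=1: VC-HIT | VC [3]
  [7] addr=0x38 blk=3 s=1: VC-HIT | VC [11]
  [8] addr=0xb0 blk=11 s=1: VC-HIT | VC [3]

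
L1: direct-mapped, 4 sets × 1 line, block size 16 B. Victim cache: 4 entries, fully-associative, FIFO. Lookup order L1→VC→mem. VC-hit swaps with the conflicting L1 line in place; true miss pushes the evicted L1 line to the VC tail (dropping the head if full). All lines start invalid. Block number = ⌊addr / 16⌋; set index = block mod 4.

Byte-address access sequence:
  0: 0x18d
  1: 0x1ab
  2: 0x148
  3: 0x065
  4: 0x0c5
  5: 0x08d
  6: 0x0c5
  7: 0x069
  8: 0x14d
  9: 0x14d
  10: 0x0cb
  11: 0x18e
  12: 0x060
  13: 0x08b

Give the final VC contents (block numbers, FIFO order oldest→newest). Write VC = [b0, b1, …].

VC = [12, 26, 20, 24]

0: 0x18d (blk 24, set 0) → MISS  vc=[]
1: 0x1ab (blk 26, set 2) → MISS  vc=[]
2: 0x148 (blk 20, set 0) → MISS  vc=[24]
3: 0x65 (blk 6, set 2) → MISS  vc=[24, 26]
4: 0xc5 (blk 12, set 0) → MISS  vc=[24, 26, 20]
5: 0x8d (blk 8, set 0) → MISS  vc=[24, 26, 20, 12]
6: 0xc5 (blk 12, set 0) → VC-HIT  vc=[24, 26, 20, 8]
7: 0x69 (blk 6, set 2) → L1-HIT  vc=[24, 26, 20, 8]
8: 0x14d (blk 20, set 0) → VC-HIT  vc=[24, 26, 12, 8]
9: 0x14d (blk 20, set 0) → L1-HIT  vc=[24, 26, 12, 8]
10: 0xcb (blk 12, set 0) → VC-HIT  vc=[24, 26, 20, 8]
11: 0x18e (blk 24, set 0) → VC-HIT  vc=[12, 26, 20, 8]
12: 0x60 (blk 6, set 2) → L1-HIT  vc=[12, 26, 20, 8]
13: 0x8b (blk 8, set 0) → VC-HIT  vc=[12, 26, 20, 24]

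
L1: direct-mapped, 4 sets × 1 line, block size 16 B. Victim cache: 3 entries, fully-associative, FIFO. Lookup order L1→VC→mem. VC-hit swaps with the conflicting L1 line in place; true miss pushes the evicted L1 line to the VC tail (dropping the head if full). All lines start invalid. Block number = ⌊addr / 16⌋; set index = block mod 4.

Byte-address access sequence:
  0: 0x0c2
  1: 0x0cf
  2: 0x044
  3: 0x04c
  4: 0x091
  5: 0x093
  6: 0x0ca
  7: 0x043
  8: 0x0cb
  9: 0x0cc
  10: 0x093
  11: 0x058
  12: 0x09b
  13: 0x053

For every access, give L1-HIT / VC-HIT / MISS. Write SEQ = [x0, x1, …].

SEQ = [MISS, L1-HIT, MISS, L1-HIT, MISS, L1-HIT, VC-HIT, VC-HIT, VC-HIT, L1-HIT, L1-HIT, MISS, VC-HIT, VC-HIT]

  [0] addr=0xc2 blk=12 s=0: MISS | VC []
  [1] addr=0xcf blk=12 s=0: L1-HIT | VC []
  [2] addr=0x44 blk=4 s=0: MISS | VC [12]
  [3] addr=0x4c blk=4 s=0: L1-HIT | VC [12]
  [4] addr=0x91 blk=9 s=1: MISS | VC [12]
  [5] addr=0x93 blk=9 s=1: L1-HIT | VC [12]
  [6] addr=0xca blk=12 s=0: VC-HIT | VC [4]
  [7] addr=0x43 blk=4 s=0: VC-HIT | VC [12]
  [8] addr=0xcb blk=12 s=0: VC-HIT | VC [4]
  [9] addr=0xcc blk=12 s=0: L1-HIT | VC [4]
  [10] addr=0x93 blk=9 s=1: L1-HIT | VC [4]
  [11] addr=0x58 blk=5 s=1: MISS | VC [4, 9]
  [12] addr=0x9b blk=9 s=1: VC-HIT | VC [4, 5]
  [13] addr=0x53 blk=5 s=1: VC-HIT | VC [4, 9]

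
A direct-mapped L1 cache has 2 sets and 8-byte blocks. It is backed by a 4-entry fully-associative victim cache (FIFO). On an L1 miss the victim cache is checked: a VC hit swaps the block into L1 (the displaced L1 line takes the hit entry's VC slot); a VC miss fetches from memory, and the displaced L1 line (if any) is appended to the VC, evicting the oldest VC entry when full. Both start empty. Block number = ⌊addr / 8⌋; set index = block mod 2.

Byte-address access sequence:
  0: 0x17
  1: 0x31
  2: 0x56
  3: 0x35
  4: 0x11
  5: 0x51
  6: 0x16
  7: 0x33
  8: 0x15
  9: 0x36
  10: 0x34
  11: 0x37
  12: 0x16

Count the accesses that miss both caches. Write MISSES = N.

MISSES = 3

0: 0x17 (blk 2, set 0) → MISS  vc=[]
1: 0x31 (blk 6, set 0) → MISS  vc=[2]
2: 0x56 (blk 10, set 0) → MISS  vc=[2, 6]
3: 0x35 (blk 6, set 0) → VC-HIT  vc=[2, 10]
4: 0x11 (blk 2, set 0) → VC-HIT  vc=[6, 10]
5: 0x51 (blk 10, set 0) → VC-HIT  vc=[6, 2]
6: 0x16 (blk 2, set 0) → VC-HIT  vc=[6, 10]
7: 0x33 (blk 6, set 0) → VC-HIT  vc=[2, 10]
8: 0x15 (blk 2, set 0) → VC-HIT  vc=[6, 10]
9: 0x36 (blk 6, set 0) → VC-HIT  vc=[2, 10]
10: 0x34 (blk 6, set 0) → L1-HIT  vc=[2, 10]
11: 0x37 (blk 6, set 0) → L1-HIT  vc=[2, 10]
12: 0x16 (blk 2, set 0) → VC-HIT  vc=[6, 10]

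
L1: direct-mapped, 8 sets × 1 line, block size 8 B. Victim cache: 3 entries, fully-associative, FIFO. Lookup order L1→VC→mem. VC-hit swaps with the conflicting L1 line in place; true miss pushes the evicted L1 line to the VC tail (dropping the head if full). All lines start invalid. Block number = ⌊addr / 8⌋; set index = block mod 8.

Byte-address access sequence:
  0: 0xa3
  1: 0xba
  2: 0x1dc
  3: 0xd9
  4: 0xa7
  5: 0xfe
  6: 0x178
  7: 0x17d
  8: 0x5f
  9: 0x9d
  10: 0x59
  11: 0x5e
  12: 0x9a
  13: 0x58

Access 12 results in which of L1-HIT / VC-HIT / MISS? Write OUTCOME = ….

0: 0xa3 (blk 20, set 4) → MISS  vc=[]
1: 0xba (blk 23, set 7) → MISS  vc=[]
2: 0x1dc (blk 59, set 3) → MISS  vc=[]
3: 0xd9 (blk 27, set 3) → MISS  vc=[59]
4: 0xa7 (blk 20, set 4) → L1-HIT  vc=[59]
5: 0xfe (blk 31, set 7) → MISS  vc=[59, 23]
6: 0x178 (blk 47, set 7) → MISS  vc=[59, 23, 31]
7: 0x17d (blk 47, set 7) → L1-HIT  vc=[59, 23, 31]
8: 0x5f (blk 11, set 3) → MISS  vc=[23, 31, 27]
9: 0x9d (blk 19, set 3) → MISS  vc=[31, 27, 11]
10: 0x59 (blk 11, set 3) → VC-HIT  vc=[31, 27, 19]
11: 0x5e (blk 11, set 3) → L1-HIT  vc=[31, 27, 19]
12: 0x9a (blk 19, set 3) → VC-HIT  vc=[31, 27, 11]
13: 0x58 (blk 11, set 3) → VC-HIT  vc=[31, 27, 19]

OUTCOME = VC-HIT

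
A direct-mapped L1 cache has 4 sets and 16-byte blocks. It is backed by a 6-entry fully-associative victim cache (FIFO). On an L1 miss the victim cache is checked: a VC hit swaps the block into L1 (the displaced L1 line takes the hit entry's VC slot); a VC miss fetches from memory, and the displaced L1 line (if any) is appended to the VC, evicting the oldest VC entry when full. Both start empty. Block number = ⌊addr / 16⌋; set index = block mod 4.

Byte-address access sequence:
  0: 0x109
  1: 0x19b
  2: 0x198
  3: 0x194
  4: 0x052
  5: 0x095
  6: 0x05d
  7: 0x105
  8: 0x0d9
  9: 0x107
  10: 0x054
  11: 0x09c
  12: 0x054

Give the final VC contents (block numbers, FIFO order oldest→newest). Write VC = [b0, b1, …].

VC = [25, 9, 13]

0: 0x109 (blk 16, set 0) → MISS  vc=[]
1: 0x19b (blk 25, set 1) → MISS  vc=[]
2: 0x198 (blk 25, set 1) → L1-HIT  vc=[]
3: 0x194 (blk 25, set 1) → L1-HIT  vc=[]
4: 0x52 (blk 5, set 1) → MISS  vc=[25]
5: 0x95 (blk 9, set 1) → MISS  vc=[25, 5]
6: 0x5d (blk 5, set 1) → VC-HIT  vc=[25, 9]
7: 0x105 (blk 16, set 0) → L1-HIT  vc=[25, 9]
8: 0xd9 (blk 13, set 1) → MISS  vc=[25, 9, 5]
9: 0x107 (blk 16, set 0) → L1-HIT  vc=[25, 9, 5]
10: 0x54 (blk 5, set 1) → VC-HIT  vc=[25, 9, 13]
11: 0x9c (blk 9, set 1) → VC-HIT  vc=[25, 5, 13]
12: 0x54 (blk 5, set 1) → VC-HIT  vc=[25, 9, 13]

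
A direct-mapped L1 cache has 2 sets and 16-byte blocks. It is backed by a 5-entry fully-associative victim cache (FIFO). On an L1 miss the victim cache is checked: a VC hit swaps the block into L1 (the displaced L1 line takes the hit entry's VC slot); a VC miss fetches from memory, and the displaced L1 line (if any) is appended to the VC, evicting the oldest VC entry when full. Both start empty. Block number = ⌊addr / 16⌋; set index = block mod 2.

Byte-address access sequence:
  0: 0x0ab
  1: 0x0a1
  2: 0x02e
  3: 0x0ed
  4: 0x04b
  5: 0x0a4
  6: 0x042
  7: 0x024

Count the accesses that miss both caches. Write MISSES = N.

MISSES = 4

#0 0xab→b10/s0 MISS; vc=[]
#1 0xa1→b10/s0 L1-HIT; vc=[]
#2 0x2e→b2/s0 MISS; vc=[10]
#3 0xed→b14/s0 MISS; vc=[10,2]
#4 0x4b→b4/s0 MISS; vc=[10,2,14]
#5 0xa4→b10/s0 VC-HIT; vc=[4,2,14]
#6 0x42→b4/s0 VC-HIT; vc=[10,2,14]
#7 0x24→b2/s0 VC-HIT; vc=[10,4,14]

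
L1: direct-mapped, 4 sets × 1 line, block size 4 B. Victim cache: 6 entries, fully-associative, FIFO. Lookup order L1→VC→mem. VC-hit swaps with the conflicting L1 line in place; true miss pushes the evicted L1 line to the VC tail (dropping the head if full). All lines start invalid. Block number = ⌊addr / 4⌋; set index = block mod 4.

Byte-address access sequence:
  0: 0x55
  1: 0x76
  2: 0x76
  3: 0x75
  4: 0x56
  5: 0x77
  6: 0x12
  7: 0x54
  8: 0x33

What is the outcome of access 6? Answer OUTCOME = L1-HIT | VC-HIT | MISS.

#0 0x55→b21/s1 MISS; vc=[]
#1 0x76→b29/s1 MISS; vc=[21]
#2 0x76→b29/s1 L1-HIT; vc=[21]
#3 0x75→b29/s1 L1-HIT; vc=[21]
#4 0x56→b21/s1 VC-HIT; vc=[29]
#5 0x77→b29/s1 VC-HIT; vc=[21]
#6 0x12→b4/s0 MISS; vc=[21]
#7 0x54→b21/s1 VC-HIT; vc=[29]
#8 0x33→b12/s0 MISS; vc=[29,4]

OUTCOME = MISS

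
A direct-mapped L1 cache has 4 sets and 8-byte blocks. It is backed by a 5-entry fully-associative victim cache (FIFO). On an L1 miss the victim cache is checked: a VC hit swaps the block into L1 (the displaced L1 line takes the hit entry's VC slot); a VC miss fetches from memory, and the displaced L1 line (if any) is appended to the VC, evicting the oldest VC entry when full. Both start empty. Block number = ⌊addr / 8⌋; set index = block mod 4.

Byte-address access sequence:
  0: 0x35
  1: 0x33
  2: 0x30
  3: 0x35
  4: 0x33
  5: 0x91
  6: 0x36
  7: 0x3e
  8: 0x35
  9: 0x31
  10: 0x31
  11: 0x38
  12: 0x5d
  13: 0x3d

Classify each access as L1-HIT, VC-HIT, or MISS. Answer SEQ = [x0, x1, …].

SEQ = [MISS, L1-HIT, L1-HIT, L1-HIT, L1-HIT, MISS, VC-HIT, MISS, L1-HIT, L1-HIT, L1-HIT, L1-HIT, MISS, VC-HIT]

  [0] addr=0x35 blk=6 s=2: MISS | VC []
  [1] addr=0x33 blk=6 s=2: L1-HIT | VC []
  [2] addr=0x30 blk=6 s=2: L1-HIT | VC []
  [3] addr=0x35 blk=6 s=2: L1-HIT | VC []
  [4] addr=0x33 blk=6 s=2: L1-HIT | VC []
  [5] addr=0x91 blk=18 s=2: MISS | VC [6]
  [6] addr=0x36 blk=6 s=2: VC-HIT | VC [18]
  [7] addr=0x3e blk=7 s=3: MISS | VC [18]
  [8] addr=0x35 blk=6 s=2: L1-HIT | VC [18]
  [9] addr=0x31 blk=6 s=2: L1-HIT | VC [18]
  [10] addr=0x31 blk=6 s=2: L1-HIT | VC [18]
  [11] addr=0x38 blk=7 s=3: L1-HIT | VC [18]
  [12] addr=0x5d blk=11 s=3: MISS | VC [18, 7]
  [13] addr=0x3d blk=7 s=3: VC-HIT | VC [18, 11]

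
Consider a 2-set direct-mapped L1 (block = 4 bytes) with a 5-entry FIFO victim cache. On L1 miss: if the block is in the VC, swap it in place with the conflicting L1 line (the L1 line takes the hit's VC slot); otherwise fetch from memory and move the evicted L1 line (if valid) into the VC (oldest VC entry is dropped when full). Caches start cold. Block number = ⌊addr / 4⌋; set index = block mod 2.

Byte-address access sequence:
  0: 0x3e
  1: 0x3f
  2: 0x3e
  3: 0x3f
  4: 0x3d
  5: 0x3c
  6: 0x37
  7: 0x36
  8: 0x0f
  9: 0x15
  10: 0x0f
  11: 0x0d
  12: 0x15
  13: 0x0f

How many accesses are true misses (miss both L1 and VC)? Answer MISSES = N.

0: 0x3e (blk 15, set 1) → MISS  vc=[]
1: 0x3f (blk 15, set 1) → L1-HIT  vc=[]
2: 0x3e (blk 15, set 1) → L1-HIT  vc=[]
3: 0x3f (blk 15, set 1) → L1-HIT  vc=[]
4: 0x3d (blk 15, set 1) → L1-HIT  vc=[]
5: 0x3c (blk 15, set 1) → L1-HIT  vc=[]
6: 0x37 (blk 13, set 1) → MISS  vc=[15]
7: 0x36 (blk 13, set 1) → L1-HIT  vc=[15]
8: 0xf (blk 3, set 1) → MISS  vc=[15, 13]
9: 0x15 (blk 5, set 1) → MISS  vc=[15, 13, 3]
10: 0xf (blk 3, set 1) → VC-HIT  vc=[15, 13, 5]
11: 0xd (blk 3, set 1) → L1-HIT  vc=[15, 13, 5]
12: 0x15 (blk 5, set 1) → VC-HIT  vc=[15, 13, 3]
13: 0xf (blk 3, set 1) → VC-HIT  vc=[15, 13, 5]

MISSES = 4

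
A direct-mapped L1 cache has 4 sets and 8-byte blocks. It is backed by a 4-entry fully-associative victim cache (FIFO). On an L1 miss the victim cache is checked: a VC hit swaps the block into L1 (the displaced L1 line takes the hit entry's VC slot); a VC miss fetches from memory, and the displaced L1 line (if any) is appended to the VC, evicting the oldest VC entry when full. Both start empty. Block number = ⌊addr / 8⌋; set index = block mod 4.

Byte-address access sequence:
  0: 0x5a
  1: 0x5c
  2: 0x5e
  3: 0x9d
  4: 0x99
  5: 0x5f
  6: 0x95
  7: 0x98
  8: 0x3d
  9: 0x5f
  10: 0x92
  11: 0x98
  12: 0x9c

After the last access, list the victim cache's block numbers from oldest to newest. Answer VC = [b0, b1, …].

VC = [7, 11]

#0 0x5a→b11/s3 MISS; vc=[]
#1 0x5c→b11/s3 L1-HIT; vc=[]
#2 0x5e→b11/s3 L1-HIT; vc=[]
#3 0x9d→b19/s3 MISS; vc=[11]
#4 0x99→b19/s3 L1-HIT; vc=[11]
#5 0x5f→b11/s3 VC-HIT; vc=[19]
#6 0x95→b18/s2 MISS; vc=[19]
#7 0x98→b19/s3 VC-HIT; vc=[11]
#8 0x3d→b7/s3 MISS; vc=[11,19]
#9 0x5f→b11/s3 VC-HIT; vc=[7,19]
#10 0x92→b18/s2 L1-HIT; vc=[7,19]
#11 0x98→b19/s3 VC-HIT; vc=[7,11]
#12 0x9c→b19/s3 L1-HIT; vc=[7,11]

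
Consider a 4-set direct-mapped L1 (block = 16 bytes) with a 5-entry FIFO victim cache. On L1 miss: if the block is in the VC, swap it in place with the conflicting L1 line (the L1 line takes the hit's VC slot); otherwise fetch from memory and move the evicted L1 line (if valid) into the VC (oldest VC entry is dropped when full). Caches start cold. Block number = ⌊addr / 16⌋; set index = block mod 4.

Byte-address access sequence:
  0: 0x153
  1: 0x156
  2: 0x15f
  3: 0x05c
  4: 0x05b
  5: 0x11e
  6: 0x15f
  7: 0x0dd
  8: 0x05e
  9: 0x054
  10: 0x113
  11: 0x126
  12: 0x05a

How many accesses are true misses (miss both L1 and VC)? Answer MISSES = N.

MISSES = 5

  [0] addr=0x153 blk=21 s=1: MISS | VC []
  [1] addr=0x156 blk=21 s=1: L1-HIT | VC []
  [2] addr=0x15f blk=21 s=1: L1-HIT | VC []
  [3] addr=0x5c blk=5 s=1: MISS | VC [21]
  [4] addr=0x5b blk=5 s=1: L1-HIT | VC [21]
  [5] addr=0x11e blk=17 s=1: MISS | VC [21, 5]
  [6] addr=0x15f blk=21 s=1: VC-HIT | VC [17, 5]
  [7] addr=0xdd blk=13 s=1: MISS | VC [17, 5, 21]
  [8] addr=0x5e blk=5 s=1: VC-HIT | VC [17, 13, 21]
  [9] addr=0x54 blk=5 s=1: L1-HIT | VC [17, 13, 21]
  [10] addr=0x113 blk=17 s=1: VC-HIT | VC [5, 13, 21]
  [11] addr=0x126 blk=18 s=2: MISS | VC [5, 13, 21]
  [12] addr=0x5a blk=5 s=1: VC-HIT | VC [17, 13, 21]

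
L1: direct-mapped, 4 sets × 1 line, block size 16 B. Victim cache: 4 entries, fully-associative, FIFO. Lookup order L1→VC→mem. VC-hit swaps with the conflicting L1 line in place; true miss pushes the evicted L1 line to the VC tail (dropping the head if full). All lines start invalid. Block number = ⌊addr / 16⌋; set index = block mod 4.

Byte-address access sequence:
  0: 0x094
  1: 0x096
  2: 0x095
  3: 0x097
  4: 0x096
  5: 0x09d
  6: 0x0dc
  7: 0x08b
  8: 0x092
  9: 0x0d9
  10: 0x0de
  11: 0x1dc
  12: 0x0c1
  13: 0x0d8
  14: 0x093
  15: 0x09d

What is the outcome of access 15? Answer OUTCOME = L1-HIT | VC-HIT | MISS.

  [0] addr=0x94 blk=9 s=1: MISS | VC []
  [1] addr=0x96 blk=9 s=1: L1-HIT | VC []
  [2] addr=0x95 blk=9 s=1: L1-HIT | VC []
  [3] addr=0x97 blk=9 s=1: L1-HIT | VC []
  [4] addr=0x96 blk=9 s=1: L1-HIT | VC []
  [5] addr=0x9d blk=9 s=1: L1-HIT | VC []
  [6] addr=0xdc blk=13 s=1: MISS | VC [9]
  [7] addr=0x8b blk=8 s=0: MISS | VC [9]
  [8] addr=0x92 blk=9 s=1: VC-HIT | VC [13]
  [9] addr=0xd9 blk=13 s=1: VC-HIT | VC [9]
  [10] addr=0xde blk=13 s=1: L1-HIT | VC [9]
  [11] addr=0x1dc blk=29 s=1: MISS | VC [9, 13]
  [12] addr=0xc1 blk=12 s=0: MISS | VC [9, 13, 8]
  [13] addr=0xd8 blk=13 s=1: VC-HIT | VC [9, 29, 8]
  [14] addr=0x93 blk=9 s=1: VC-HIT | VC [13, 29, 8]
  [15] addr=0x9d blk=9 s=1: L1-HIT | VC [13, 29, 8]

OUTCOME = L1-HIT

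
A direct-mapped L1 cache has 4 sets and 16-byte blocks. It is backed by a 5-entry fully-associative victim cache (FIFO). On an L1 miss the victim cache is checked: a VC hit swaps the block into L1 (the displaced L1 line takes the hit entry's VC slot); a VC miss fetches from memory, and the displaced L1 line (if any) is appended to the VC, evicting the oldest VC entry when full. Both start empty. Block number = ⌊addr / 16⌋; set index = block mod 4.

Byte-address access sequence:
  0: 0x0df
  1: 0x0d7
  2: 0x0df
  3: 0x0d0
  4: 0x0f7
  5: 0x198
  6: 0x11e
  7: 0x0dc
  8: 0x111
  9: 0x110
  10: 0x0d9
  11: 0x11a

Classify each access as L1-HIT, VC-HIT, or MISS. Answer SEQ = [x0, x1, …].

#0 0xdf→b13/s1 MISS; vc=[]
#1 0xd7→b13/s1 L1-HIT; vc=[]
#2 0xdf→b13/s1 L1-HIT; vc=[]
#3 0xd0→b13/s1 L1-HIT; vc=[]
#4 0xf7→b15/s3 MISS; vc=[]
#5 0x198→b25/s1 MISS; vc=[13]
#6 0x11e→b17/s1 MISS; vc=[13,25]
#7 0xdc→b13/s1 VC-HIT; vc=[17,25]
#8 0x111→b17/s1 VC-HIT; vc=[13,25]
#9 0x110→b17/s1 L1-HIT; vc=[13,25]
#10 0xd9→b13/s1 VC-HIT; vc=[17,25]
#11 0x11a→b17/s1 VC-HIT; vc=[13,25]

SEQ = [MISS, L1-HIT, L1-HIT, L1-HIT, MISS, MISS, MISS, VC-HIT, VC-HIT, L1-HIT, VC-HIT, VC-HIT]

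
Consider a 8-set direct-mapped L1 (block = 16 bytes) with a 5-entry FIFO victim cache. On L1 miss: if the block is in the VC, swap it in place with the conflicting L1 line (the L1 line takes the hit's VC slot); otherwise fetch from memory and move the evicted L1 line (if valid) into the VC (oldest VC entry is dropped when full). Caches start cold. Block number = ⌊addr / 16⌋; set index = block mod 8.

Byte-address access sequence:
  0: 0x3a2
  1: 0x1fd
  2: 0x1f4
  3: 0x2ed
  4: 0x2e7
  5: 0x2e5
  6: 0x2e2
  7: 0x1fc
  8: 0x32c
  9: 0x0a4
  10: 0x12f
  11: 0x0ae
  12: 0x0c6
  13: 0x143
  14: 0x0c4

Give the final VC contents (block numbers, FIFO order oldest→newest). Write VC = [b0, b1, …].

VC = [58, 50, 18, 20]

0: 0x3a2 (blk 58, set 2) → MISS  vc=[]
1: 0x1fd (blk 31, set 7) → MISS  vc=[]
2: 0x1f4 (blk 31, set 7) → L1-HIT  vc=[]
3: 0x2ed (blk 46, set 6) → MISS  vc=[]
4: 0x2e7 (blk 46, set 6) → L1-HIT  vc=[]
5: 0x2e5 (blk 46, set 6) → L1-HIT  vc=[]
6: 0x2e2 (blk 46, set 6) → L1-HIT  vc=[]
7: 0x1fc (blk 31, set 7) → L1-HIT  vc=[]
8: 0x32c (blk 50, set 2) → MISS  vc=[58]
9: 0xa4 (blk 10, set 2) → MISS  vc=[58, 50]
10: 0x12f (blk 18, set 2) → MISS  vc=[58, 50, 10]
11: 0xae (blk 10, set 2) → VC-HIT  vc=[58, 50, 18]
12: 0xc6 (blk 12, set 4) → MISS  vc=[58, 50, 18]
13: 0x143 (blk 20, set 4) → MISS  vc=[58, 50, 18, 12]
14: 0xc4 (blk 12, set 4) → VC-HIT  vc=[58, 50, 18, 20]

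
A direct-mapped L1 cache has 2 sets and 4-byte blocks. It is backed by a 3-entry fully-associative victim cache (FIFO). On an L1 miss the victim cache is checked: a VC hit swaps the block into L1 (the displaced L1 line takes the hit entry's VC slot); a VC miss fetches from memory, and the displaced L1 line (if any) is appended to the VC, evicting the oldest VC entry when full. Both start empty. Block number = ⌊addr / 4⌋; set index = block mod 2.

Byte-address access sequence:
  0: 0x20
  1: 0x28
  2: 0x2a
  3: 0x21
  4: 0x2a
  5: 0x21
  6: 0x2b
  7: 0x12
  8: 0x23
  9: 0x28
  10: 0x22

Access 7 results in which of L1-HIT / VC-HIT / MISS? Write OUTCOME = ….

OUTCOME = MISS

0: 0x20 (blk 8, set 0) → MISS  vc=[]
1: 0x28 (blk 10, set 0) → MISS  vc=[8]
2: 0x2a (blk 10, set 0) → L1-HIT  vc=[8]
3: 0x21 (blk 8, set 0) → VC-HIT  vc=[10]
4: 0x2a (blk 10, set 0) → VC-HIT  vc=[8]
5: 0x21 (blk 8, set 0) → VC-HIT  vc=[10]
6: 0x2b (blk 10, set 0) → VC-HIT  vc=[8]
7: 0x12 (blk 4, set 0) → MISS  vc=[8, 10]
8: 0x23 (blk 8, set 0) → VC-HIT  vc=[4, 10]
9: 0x28 (blk 10, set 0) → VC-HIT  vc=[4, 8]
10: 0x22 (blk 8, set 0) → VC-HIT  vc=[4, 10]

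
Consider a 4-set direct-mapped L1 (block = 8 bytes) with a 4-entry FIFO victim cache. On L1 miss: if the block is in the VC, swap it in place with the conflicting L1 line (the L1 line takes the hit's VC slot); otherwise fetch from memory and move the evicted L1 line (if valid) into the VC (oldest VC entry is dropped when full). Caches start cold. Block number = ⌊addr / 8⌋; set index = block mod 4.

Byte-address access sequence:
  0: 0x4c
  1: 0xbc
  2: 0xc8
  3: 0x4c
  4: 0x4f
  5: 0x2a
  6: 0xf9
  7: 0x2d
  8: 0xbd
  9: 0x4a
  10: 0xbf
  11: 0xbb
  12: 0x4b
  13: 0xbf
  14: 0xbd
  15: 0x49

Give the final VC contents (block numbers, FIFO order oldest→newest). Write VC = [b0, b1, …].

  [0] addr=0x4c blk=9 s=1: MISS | VC []
  [1] addr=0xbc blk=23 s=3: MISS | VC []
  [2] addr=0xc8 blk=25 s=1: MISS | VC [9]
  [3] addr=0x4c blk=9 s=1: VC-HIT | VC [25]
  [4] addr=0x4f blk=9 s=1: L1-HIT | VC [25]
  [5] addr=0x2a blk=5 s=1: MISS | VC [25, 9]
  [6] addr=0xf9 blk=31 s=3: MISS | VC [25, 9, 23]
  [7] addr=0x2d blk=5 s=1: L1-HIT | VC [25, 9, 23]
  [8] addr=0xbd blk=23 s=3: VC-HIT | VC [25, 9, 31]
  [9] addr=0x4a blk=9 s=1: VC-HIT | VC [25, 5, 31]
  [10] addr=0xbf blk=23 s=3: L1-HIT | VC [25, 5, 31]
  [11] addr=0xbb blk=23 s=3: L1-HIT | VC [25, 5, 31]
  [12] addr=0x4b blk=9 s=1: L1-HIT | VC [25, 5, 31]
  [13] addr=0xbf blk=23 s=3: L1-HIT | VC [25, 5, 31]
  [14] addr=0xbd blk=23 s=3: L1-HIT | VC [25, 5, 31]
  [15] addr=0x49 blk=9 s=1: L1-HIT | VC [25, 5, 31]

VC = [25, 5, 31]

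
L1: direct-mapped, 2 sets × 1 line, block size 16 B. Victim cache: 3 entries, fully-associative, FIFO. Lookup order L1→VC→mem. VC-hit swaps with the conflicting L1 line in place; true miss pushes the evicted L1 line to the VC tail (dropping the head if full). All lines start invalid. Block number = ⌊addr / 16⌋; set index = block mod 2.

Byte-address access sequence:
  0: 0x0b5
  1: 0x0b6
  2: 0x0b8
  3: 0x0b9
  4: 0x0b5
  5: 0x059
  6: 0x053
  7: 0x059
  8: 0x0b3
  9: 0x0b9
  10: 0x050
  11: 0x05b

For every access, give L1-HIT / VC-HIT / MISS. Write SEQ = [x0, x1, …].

0: 0xb5 (blk 11, set 1) → MISS  vc=[]
1: 0xb6 (blk 11, set 1) → L1-HIT  vc=[]
2: 0xb8 (blk 11, set 1) → L1-HIT  vc=[]
3: 0xb9 (blk 11, set 1) → L1-HIT  vc=[]
4: 0xb5 (blk 11, set 1) → L1-HIT  vc=[]
5: 0x59 (blk 5, set 1) → MISS  vc=[11]
6: 0x53 (blk 5, set 1) → L1-HIT  vc=[11]
7: 0x59 (blk 5, set 1) → L1-HIT  vc=[11]
8: 0xb3 (blk 11, set 1) → VC-HIT  vc=[5]
9: 0xb9 (blk 11, set 1) → L1-HIT  vc=[5]
10: 0x50 (blk 5, set 1) → VC-HIT  vc=[11]
11: 0x5b (blk 5, set 1) → L1-HIT  vc=[11]

SEQ = [MISS, L1-HIT, L1-HIT, L1-HIT, L1-HIT, MISS, L1-HIT, L1-HIT, VC-HIT, L1-HIT, VC-HIT, L1-HIT]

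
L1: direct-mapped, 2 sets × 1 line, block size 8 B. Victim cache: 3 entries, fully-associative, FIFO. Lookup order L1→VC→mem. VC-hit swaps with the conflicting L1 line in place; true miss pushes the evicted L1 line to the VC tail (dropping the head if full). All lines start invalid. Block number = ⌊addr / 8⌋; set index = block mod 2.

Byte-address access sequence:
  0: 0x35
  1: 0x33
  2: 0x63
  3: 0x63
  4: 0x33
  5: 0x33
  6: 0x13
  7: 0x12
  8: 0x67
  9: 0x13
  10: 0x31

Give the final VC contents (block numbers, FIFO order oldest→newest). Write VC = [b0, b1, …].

  [0] addr=0x35 blk=6 s=0: MISS | VC []
  [1] addr=0x33 blk=6 s=0: L1-HIT | VC []
  [2] addr=0x63 blk=12 s=0: MISS | VC [6]
  [3] addr=0x63 blk=12 s=0: L1-HIT | VC [6]
  [4] addr=0x33 blk=6 s=0: VC-HIT | VC [12]
  [5] addr=0x33 blk=6 s=0: L1-HIT | VC [12]
  [6] addr=0x13 blk=2 s=0: MISS | VC [12, 6]
  [7] addr=0x12 blk=2 s=0: L1-HIT | VC [12, 6]
  [8] addr=0x67 blk=12 s=0: VC-HIT | VC [2, 6]
  [9] addr=0x13 blk=2 s=0: VC-HIT | VC [12, 6]
  [10] addr=0x31 blk=6 s=0: VC-HIT | VC [12, 2]

VC = [12, 2]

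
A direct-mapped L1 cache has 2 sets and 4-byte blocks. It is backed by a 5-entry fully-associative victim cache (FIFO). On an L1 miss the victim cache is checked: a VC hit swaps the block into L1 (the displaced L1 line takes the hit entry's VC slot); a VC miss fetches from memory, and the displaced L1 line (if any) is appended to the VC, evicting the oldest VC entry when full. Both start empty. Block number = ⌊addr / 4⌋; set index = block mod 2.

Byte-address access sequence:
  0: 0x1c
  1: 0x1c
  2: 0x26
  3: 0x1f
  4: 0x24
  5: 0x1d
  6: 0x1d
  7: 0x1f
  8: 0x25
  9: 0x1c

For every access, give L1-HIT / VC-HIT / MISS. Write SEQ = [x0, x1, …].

#0 0x1c→b7/s1 MISS; vc=[]
#1 0x1c→b7/s1 L1-HIT; vc=[]
#2 0x26→b9/s1 MISS; vc=[7]
#3 0x1f→b7/s1 VC-HIT; vc=[9]
#4 0x24→b9/s1 VC-HIT; vc=[7]
#5 0x1d→b7/s1 VC-HIT; vc=[9]
#6 0x1d→b7/s1 L1-HIT; vc=[9]
#7 0x1f→b7/s1 L1-HIT; vc=[9]
#8 0x25→b9/s1 VC-HIT; vc=[7]
#9 0x1c→b7/s1 VC-HIT; vc=[9]

SEQ = [MISS, L1-HIT, MISS, VC-HIT, VC-HIT, VC-HIT, L1-HIT, L1-HIT, VC-HIT, VC-HIT]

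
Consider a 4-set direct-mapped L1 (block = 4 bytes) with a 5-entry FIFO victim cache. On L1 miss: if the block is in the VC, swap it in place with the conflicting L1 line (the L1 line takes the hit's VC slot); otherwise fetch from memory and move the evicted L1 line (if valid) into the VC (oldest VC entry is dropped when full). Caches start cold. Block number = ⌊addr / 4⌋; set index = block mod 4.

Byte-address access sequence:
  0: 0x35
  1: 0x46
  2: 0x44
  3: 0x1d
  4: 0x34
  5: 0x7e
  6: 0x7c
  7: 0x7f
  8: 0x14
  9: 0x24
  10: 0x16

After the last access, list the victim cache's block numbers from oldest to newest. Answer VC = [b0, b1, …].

VC = [17, 7, 13, 9]

  [0] addr=0x35 blk=13 s=1: MISS | VC []
  [1] addr=0x46 blk=17 s=1: MISS | VC [13]
  [2] addr=0x44 blk=17 s=1: L1-HIT | VC [13]
  [3] addr=0x1d blk=7 s=3: MISS | VC [13]
  [4] addr=0x34 blk=13 s=1: VC-HIT | VC [17]
  [5] addr=0x7e blk=31 s=3: MISS | VC [17, 7]
  [6] addr=0x7c blk=31 s=3: L1-HIT | VC [17, 7]
  [7] addr=0x7f blk=31 s=3: L1-HIT | VC [17, 7]
  [8] addr=0x14 blk=5 s=1: MISS | VC [17, 7, 13]
  [9] addr=0x24 blk=9 s=1: MISS | VC [17, 7, 13, 5]
  [10] addr=0x16 blk=5 s=1: VC-HIT | VC [17, 7, 13, 9]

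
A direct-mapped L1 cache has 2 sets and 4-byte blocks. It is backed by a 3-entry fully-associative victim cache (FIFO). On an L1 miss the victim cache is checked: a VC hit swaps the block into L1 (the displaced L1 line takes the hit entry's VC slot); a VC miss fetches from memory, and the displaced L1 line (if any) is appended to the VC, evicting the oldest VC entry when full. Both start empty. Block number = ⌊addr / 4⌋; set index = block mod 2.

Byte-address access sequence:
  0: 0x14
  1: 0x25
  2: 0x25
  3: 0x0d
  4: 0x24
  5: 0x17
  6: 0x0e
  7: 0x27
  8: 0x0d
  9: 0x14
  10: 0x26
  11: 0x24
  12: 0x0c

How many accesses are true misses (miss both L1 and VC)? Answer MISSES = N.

MISSES = 3

#0 0x14→b5/s1 MISS; vc=[]
#1 0x25→b9/s1 MISS; vc=[5]
#2 0x25→b9/s1 L1-HIT; vc=[5]
#3 0xd→b3/s1 MISS; vc=[5,9]
#4 0x24→b9/s1 VC-HIT; vc=[5,3]
#5 0x17→b5/s1 VC-HIT; vc=[9,3]
#6 0xe→b3/s1 VC-HIT; vc=[9,5]
#7 0x27→b9/s1 VC-HIT; vc=[3,5]
#8 0xd→b3/s1 VC-HIT; vc=[9,5]
#9 0x14→b5/s1 VC-HIT; vc=[9,3]
#10 0x26→b9/s1 VC-HIT; vc=[5,3]
#11 0x24→b9/s1 L1-HIT; vc=[5,3]
#12 0xc→b3/s1 VC-HIT; vc=[5,9]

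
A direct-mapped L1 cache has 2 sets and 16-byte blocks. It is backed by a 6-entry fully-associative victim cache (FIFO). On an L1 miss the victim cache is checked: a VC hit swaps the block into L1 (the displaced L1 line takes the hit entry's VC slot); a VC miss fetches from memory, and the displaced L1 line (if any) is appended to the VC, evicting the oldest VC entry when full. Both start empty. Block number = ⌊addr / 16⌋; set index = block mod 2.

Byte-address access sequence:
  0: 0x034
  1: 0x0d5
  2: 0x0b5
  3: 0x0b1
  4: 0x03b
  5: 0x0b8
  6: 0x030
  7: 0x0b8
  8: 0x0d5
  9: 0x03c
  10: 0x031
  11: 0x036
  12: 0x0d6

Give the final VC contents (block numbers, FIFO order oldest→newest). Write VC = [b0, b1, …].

VC = [3, 11]

0: 0x34 (blk 3, set 1) → MISS  vc=[]
1: 0xd5 (blk 13, set 1) → MISS  vc=[3]
2: 0xb5 (blk 11, set 1) → MISS  vc=[3, 13]
3: 0xb1 (blk 11, set 1) → L1-HIT  vc=[3, 13]
4: 0x3b (blk 3, set 1) → VC-HIT  vc=[11, 13]
5: 0xb8 (blk 11, set 1) → VC-HIT  vc=[3, 13]
6: 0x30 (blk 3, set 1) → VC-HIT  vc=[11, 13]
7: 0xb8 (blk 11, set 1) → VC-HIT  vc=[3, 13]
8: 0xd5 (blk 13, set 1) → VC-HIT  vc=[3, 11]
9: 0x3c (blk 3, set 1) → VC-HIT  vc=[13, 11]
10: 0x31 (blk 3, set 1) → L1-HIT  vc=[13, 11]
11: 0x36 (blk 3, set 1) → L1-HIT  vc=[13, 11]
12: 0xd6 (blk 13, set 1) → VC-HIT  vc=[3, 11]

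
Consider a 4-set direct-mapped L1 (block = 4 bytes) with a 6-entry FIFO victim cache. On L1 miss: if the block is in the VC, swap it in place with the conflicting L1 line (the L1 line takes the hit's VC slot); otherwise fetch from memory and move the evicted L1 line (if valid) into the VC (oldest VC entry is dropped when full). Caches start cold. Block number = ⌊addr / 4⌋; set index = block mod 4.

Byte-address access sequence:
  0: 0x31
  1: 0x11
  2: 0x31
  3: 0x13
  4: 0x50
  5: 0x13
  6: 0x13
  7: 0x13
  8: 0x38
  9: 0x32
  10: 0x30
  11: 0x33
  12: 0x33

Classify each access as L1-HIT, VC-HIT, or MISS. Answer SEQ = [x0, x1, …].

SEQ = [MISS, MISS, VC-HIT, VC-HIT, MISS, VC-HIT, L1-HIT, L1-HIT, MISS, VC-HIT, L1-HIT, L1-HIT, L1-HIT]

#0 0x31→b12/s0 MISS; vc=[]
#1 0x11→b4/s0 MISS; vc=[12]
#2 0x31→b12/s0 VC-HIT; vc=[4]
#3 0x13→b4/s0 VC-HIT; vc=[12]
#4 0x50→b20/s0 MISS; vc=[12,4]
#5 0x13→b4/s0 VC-HIT; vc=[12,20]
#6 0x13→b4/s0 L1-HIT; vc=[12,20]
#7 0x13→b4/s0 L1-HIT; vc=[12,20]
#8 0x38→b14/s2 MISS; vc=[12,20]
#9 0x32→b12/s0 VC-HIT; vc=[4,20]
#10 0x30→b12/s0 L1-HIT; vc=[4,20]
#11 0x33→b12/s0 L1-HIT; vc=[4,20]
#12 0x33→b12/s0 L1-HIT; vc=[4,20]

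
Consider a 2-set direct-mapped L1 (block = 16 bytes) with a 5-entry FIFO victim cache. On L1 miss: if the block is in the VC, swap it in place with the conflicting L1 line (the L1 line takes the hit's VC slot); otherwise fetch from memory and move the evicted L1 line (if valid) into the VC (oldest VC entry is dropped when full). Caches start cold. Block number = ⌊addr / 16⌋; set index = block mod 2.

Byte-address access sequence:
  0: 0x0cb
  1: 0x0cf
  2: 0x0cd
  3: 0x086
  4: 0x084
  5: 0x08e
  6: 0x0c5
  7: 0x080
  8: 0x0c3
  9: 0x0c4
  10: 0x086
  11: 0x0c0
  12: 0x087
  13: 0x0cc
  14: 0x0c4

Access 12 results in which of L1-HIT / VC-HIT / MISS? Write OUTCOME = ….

OUTCOME = VC-HIT

0: 0xcb (blk 12, set 0) → MISS  vc=[]
1: 0xcf (blk 12, set 0) → L1-HIT  vc=[]
2: 0xcd (blk 12, set 0) → L1-HIT  vc=[]
3: 0x86 (blk 8, set 0) → MISS  vc=[12]
4: 0x84 (blk 8, set 0) → L1-HIT  vc=[12]
5: 0x8e (blk 8, set 0) → L1-HIT  vc=[12]
6: 0xc5 (blk 12, set 0) → VC-HIT  vc=[8]
7: 0x80 (blk 8, set 0) → VC-HIT  vc=[12]
8: 0xc3 (blk 12, set 0) → VC-HIT  vc=[8]
9: 0xc4 (blk 12, set 0) → L1-HIT  vc=[8]
10: 0x86 (blk 8, set 0) → VC-HIT  vc=[12]
11: 0xc0 (blk 12, set 0) → VC-HIT  vc=[8]
12: 0x87 (blk 8, set 0) → VC-HIT  vc=[12]
13: 0xcc (blk 12, set 0) → VC-HIT  vc=[8]
14: 0xc4 (blk 12, set 0) → L1-HIT  vc=[8]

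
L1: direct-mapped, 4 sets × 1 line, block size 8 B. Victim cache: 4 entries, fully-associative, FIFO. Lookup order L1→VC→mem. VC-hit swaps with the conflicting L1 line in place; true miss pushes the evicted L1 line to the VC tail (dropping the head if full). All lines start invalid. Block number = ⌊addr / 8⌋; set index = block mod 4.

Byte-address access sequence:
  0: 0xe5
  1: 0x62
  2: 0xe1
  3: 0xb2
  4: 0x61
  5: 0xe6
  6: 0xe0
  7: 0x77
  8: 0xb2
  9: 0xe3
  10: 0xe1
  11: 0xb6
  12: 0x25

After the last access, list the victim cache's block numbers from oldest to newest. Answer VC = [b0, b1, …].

0: 0xe5 (blk 28, set 0) → MISS  vc=[]
1: 0x62 (blk 12, set 0) → MISS  vc=[28]
2: 0xe1 (blk 28, set 0) → VC-HIT  vc=[12]
3: 0xb2 (blk 22, set 2) → MISS  vc=[12]
4: 0x61 (blk 12, set 0) → VC-HIT  vc=[28]
5: 0xe6 (blk 28, set 0) → VC-HIT  vc=[12]
6: 0xe0 (blk 28, set 0) → L1-HIT  vc=[12]
7: 0x77 (blk 14, set 2) → MISS  vc=[12, 22]
8: 0xb2 (blk 22, set 2) → VC-HIT  vc=[12, 14]
9: 0xe3 (blk 28, set 0) → L1-HIT  vc=[12, 14]
10: 0xe1 (blk 28, set 0) → L1-HIT  vc=[12, 14]
11: 0xb6 (blk 22, set 2) → L1-HIT  vc=[12, 14]
12: 0x25 (blk 4, set 0) → MISS  vc=[12, 14, 28]

VC = [12, 14, 28]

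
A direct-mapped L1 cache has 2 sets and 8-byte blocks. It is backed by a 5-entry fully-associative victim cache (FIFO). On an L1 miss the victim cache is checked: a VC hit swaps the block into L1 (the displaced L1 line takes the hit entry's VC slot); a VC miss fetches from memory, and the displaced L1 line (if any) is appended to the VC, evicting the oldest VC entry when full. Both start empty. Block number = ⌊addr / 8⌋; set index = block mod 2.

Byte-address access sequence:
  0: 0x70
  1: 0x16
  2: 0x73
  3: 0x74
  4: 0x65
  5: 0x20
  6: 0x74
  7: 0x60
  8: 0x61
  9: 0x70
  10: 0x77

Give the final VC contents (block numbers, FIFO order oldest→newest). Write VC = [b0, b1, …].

VC = [2, 4, 12]

#0 0x70→b14/s0 MISS; vc=[]
#1 0x16→b2/s0 MISS; vc=[14]
#2 0x73→b14/s0 VC-HIT; vc=[2]
#3 0x74→b14/s0 L1-HIT; vc=[2]
#4 0x65→b12/s0 MISS; vc=[2,14]
#5 0x20→b4/s0 MISS; vc=[2,14,12]
#6 0x74→b14/s0 VC-HIT; vc=[2,4,12]
#7 0x60→b12/s0 VC-HIT; vc=[2,4,14]
#8 0x61→b12/s0 L1-HIT; vc=[2,4,14]
#9 0x70→b14/s0 VC-HIT; vc=[2,4,12]
#10 0x77→b14/s0 L1-HIT; vc=[2,4,12]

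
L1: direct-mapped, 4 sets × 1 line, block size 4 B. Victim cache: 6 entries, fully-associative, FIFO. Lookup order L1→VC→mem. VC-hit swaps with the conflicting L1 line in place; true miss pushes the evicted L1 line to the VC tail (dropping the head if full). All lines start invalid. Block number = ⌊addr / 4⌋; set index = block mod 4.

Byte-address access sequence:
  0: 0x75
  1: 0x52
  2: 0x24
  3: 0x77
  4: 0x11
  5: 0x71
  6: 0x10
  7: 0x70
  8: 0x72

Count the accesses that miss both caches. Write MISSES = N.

MISSES = 5

#0 0x75→b29/s1 MISS; vc=[]
#1 0x52→b20/s0 MISS; vc=[]
#2 0x24→b9/s1 MISS; vc=[29]
#3 0x77→b29/s1 VC-HIT; vc=[9]
#4 0x11→b4/s0 MISS; vc=[9,20]
#5 0x71→b28/s0 MISS; vc=[9,20,4]
#6 0x10→b4/s0 VC-HIT; vc=[9,20,28]
#7 0x70→b28/s0 VC-HIT; vc=[9,20,4]
#8 0x72→b28/s0 L1-HIT; vc=[9,20,4]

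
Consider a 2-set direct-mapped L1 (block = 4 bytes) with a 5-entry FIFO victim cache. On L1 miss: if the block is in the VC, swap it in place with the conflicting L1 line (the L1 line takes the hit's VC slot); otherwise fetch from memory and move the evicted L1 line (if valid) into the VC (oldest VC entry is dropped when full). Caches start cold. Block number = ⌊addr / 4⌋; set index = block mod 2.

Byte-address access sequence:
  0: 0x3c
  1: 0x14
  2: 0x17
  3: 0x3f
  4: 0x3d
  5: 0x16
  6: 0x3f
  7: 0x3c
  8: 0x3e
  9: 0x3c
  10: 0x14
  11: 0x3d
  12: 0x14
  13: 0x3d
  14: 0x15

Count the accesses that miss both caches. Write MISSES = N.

MISSES = 2

0: 0x3c (blk 15, set 1) → MISS  vc=[]
1: 0x14 (blk 5, set 1) → MISS  vc=[15]
2: 0x17 (blk 5, set 1) → L1-HIT  vc=[15]
3: 0x3f (blk 15, set 1) → VC-HIT  vc=[5]
4: 0x3d (blk 15, set 1) → L1-HIT  vc=[5]
5: 0x16 (blk 5, set 1) → VC-HIT  vc=[15]
6: 0x3f (blk 15, set 1) → VC-HIT  vc=[5]
7: 0x3c (blk 15, set 1) → L1-HIT  vc=[5]
8: 0x3e (blk 15, set 1) → L1-HIT  vc=[5]
9: 0x3c (blk 15, set 1) → L1-HIT  vc=[5]
10: 0x14 (blk 5, set 1) → VC-HIT  vc=[15]
11: 0x3d (blk 15, set 1) → VC-HIT  vc=[5]
12: 0x14 (blk 5, set 1) → VC-HIT  vc=[15]
13: 0x3d (blk 15, set 1) → VC-HIT  vc=[5]
14: 0x15 (blk 5, set 1) → VC-HIT  vc=[15]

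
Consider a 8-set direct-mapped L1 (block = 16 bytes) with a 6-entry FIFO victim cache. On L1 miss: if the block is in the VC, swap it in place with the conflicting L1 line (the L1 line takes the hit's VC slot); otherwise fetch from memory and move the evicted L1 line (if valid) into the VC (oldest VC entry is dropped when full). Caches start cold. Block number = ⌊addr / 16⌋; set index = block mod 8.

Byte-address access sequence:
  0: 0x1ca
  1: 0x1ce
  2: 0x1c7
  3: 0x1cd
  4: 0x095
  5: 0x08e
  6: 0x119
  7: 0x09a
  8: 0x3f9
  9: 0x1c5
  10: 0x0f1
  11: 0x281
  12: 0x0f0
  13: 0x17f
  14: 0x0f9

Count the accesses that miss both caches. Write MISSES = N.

#0 0x1ca→b28/s4 MISS; vc=[]
#1 0x1ce→b28/s4 L1-HIT; vc=[]
#2 0x1c7→b28/s4 L1-HIT; vc=[]
#3 0x1cd→b28/s4 L1-HIT; vc=[]
#4 0x95→b9/s1 MISS; vc=[]
#5 0x8e→b8/s0 MISS; vc=[]
#6 0x119→b17/s1 MISS; vc=[9]
#7 0x9a→b9/s1 VC-HIT; vc=[17]
#8 0x3f9→b63/s7 MISS; vc=[17]
#9 0x1c5→b28/s4 L1-HIT; vc=[17]
#10 0xf1→b15/s7 MISS; vc=[17,63]
#11 0x281→b40/s0 MISS; vc=[17,63,8]
#12 0xf0→b15/s7 L1-HIT; vc=[17,63,8]
#13 0x17f→b23/s7 MISS; vc=[17,63,8,15]
#14 0xf9→b15/s7 VC-HIT; vc=[17,63,8,23]

MISSES = 8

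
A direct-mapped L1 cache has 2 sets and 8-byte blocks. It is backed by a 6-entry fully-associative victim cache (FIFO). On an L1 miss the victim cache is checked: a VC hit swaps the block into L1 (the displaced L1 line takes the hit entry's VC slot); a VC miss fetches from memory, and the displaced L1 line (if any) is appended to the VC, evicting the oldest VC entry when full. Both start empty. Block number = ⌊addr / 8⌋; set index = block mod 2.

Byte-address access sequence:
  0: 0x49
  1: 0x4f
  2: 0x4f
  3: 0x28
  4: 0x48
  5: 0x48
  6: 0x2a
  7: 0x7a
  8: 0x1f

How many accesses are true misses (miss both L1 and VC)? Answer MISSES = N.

  [0] addr=0x49 blk=9 s=1: MISS | VC []
  [1] addr=0x4f blk=9 s=1: L1-HIT | VC []
  [2] addr=0x4f blk=9 s=1: L1-HIT | VC []
  [3] addr=0x28 blk=5 s=1: MISS | VC [9]
  [4] addr=0x48 blk=9 s=1: VC-HIT | VC [5]
  [5] addr=0x48 blk=9 s=1: L1-HIT | VC [5]
  [6] addr=0x2a blk=5 s=1: VC-HIT | VC [9]
  [7] addr=0x7a blk=15 s=1: MISS | VC [9, 5]
  [8] addr=0x1f blk=3 s=1: MISS | VC [9, 5, 15]

MISSES = 4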